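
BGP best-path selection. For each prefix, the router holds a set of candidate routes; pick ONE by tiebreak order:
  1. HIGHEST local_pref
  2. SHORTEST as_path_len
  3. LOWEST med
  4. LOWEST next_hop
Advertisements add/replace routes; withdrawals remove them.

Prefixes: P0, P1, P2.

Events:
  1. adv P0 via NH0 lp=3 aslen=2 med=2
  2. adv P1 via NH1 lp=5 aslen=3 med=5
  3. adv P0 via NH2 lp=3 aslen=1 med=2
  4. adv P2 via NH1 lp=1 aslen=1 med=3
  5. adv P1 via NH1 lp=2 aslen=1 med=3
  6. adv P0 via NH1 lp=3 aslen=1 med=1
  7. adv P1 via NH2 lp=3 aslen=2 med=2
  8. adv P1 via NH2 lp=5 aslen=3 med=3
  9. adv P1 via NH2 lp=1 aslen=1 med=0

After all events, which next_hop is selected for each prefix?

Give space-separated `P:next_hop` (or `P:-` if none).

Answer: P0:NH1 P1:NH1 P2:NH1

Derivation:
Op 1: best P0=NH0 P1=- P2=-
Op 2: best P0=NH0 P1=NH1 P2=-
Op 3: best P0=NH2 P1=NH1 P2=-
Op 4: best P0=NH2 P1=NH1 P2=NH1
Op 5: best P0=NH2 P1=NH1 P2=NH1
Op 6: best P0=NH1 P1=NH1 P2=NH1
Op 7: best P0=NH1 P1=NH2 P2=NH1
Op 8: best P0=NH1 P1=NH2 P2=NH1
Op 9: best P0=NH1 P1=NH1 P2=NH1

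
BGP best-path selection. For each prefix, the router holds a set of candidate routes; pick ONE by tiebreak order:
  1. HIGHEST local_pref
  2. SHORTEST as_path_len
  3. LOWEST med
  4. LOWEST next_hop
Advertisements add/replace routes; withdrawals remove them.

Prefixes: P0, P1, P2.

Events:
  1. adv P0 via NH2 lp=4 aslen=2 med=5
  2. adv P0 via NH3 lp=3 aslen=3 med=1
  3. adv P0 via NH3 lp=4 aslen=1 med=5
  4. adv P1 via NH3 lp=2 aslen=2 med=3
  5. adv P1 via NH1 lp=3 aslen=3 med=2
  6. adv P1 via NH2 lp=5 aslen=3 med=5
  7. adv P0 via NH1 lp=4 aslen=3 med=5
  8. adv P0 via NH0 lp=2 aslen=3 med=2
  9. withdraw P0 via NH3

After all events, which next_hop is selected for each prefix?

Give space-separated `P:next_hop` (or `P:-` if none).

Answer: P0:NH2 P1:NH2 P2:-

Derivation:
Op 1: best P0=NH2 P1=- P2=-
Op 2: best P0=NH2 P1=- P2=-
Op 3: best P0=NH3 P1=- P2=-
Op 4: best P0=NH3 P1=NH3 P2=-
Op 5: best P0=NH3 P1=NH1 P2=-
Op 6: best P0=NH3 P1=NH2 P2=-
Op 7: best P0=NH3 P1=NH2 P2=-
Op 8: best P0=NH3 P1=NH2 P2=-
Op 9: best P0=NH2 P1=NH2 P2=-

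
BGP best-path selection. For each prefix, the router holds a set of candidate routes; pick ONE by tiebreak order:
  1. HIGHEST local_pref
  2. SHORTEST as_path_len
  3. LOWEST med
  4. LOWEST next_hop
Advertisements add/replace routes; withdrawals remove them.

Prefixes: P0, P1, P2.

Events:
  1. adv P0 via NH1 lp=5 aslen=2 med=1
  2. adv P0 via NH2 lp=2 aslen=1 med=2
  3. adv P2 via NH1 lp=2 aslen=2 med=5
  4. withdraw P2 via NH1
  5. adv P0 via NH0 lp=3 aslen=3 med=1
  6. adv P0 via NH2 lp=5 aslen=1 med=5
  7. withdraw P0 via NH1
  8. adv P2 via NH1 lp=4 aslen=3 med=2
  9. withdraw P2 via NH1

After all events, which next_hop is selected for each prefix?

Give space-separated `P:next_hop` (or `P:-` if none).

Op 1: best P0=NH1 P1=- P2=-
Op 2: best P0=NH1 P1=- P2=-
Op 3: best P0=NH1 P1=- P2=NH1
Op 4: best P0=NH1 P1=- P2=-
Op 5: best P0=NH1 P1=- P2=-
Op 6: best P0=NH2 P1=- P2=-
Op 7: best P0=NH2 P1=- P2=-
Op 8: best P0=NH2 P1=- P2=NH1
Op 9: best P0=NH2 P1=- P2=-

Answer: P0:NH2 P1:- P2:-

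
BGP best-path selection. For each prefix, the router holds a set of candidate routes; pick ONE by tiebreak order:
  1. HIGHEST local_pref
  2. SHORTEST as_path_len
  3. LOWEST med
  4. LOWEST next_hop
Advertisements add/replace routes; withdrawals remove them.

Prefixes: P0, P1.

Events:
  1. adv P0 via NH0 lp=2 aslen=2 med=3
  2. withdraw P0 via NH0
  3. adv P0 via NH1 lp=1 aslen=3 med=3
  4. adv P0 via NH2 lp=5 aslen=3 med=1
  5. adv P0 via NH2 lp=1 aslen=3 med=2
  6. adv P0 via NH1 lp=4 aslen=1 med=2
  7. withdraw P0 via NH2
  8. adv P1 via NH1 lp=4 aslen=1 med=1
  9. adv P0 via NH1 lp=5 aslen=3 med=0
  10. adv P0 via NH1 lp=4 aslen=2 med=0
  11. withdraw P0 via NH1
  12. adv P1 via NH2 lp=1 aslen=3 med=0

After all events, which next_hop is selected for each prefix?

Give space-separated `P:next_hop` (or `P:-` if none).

Op 1: best P0=NH0 P1=-
Op 2: best P0=- P1=-
Op 3: best P0=NH1 P1=-
Op 4: best P0=NH2 P1=-
Op 5: best P0=NH2 P1=-
Op 6: best P0=NH1 P1=-
Op 7: best P0=NH1 P1=-
Op 8: best P0=NH1 P1=NH1
Op 9: best P0=NH1 P1=NH1
Op 10: best P0=NH1 P1=NH1
Op 11: best P0=- P1=NH1
Op 12: best P0=- P1=NH1

Answer: P0:- P1:NH1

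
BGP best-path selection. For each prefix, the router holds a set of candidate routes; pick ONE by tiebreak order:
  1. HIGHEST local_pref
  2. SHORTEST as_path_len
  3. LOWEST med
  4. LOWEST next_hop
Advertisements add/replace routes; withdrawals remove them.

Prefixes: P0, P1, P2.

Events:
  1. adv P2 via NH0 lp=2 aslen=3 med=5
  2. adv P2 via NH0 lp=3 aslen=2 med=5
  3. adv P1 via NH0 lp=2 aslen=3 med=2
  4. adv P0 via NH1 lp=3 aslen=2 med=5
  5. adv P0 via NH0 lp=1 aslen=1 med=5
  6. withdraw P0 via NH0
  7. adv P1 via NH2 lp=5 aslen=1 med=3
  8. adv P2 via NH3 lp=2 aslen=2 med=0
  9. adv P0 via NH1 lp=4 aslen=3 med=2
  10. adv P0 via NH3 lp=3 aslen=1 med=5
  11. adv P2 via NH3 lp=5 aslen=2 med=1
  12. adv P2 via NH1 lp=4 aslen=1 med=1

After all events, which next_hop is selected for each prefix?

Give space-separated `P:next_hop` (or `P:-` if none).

Op 1: best P0=- P1=- P2=NH0
Op 2: best P0=- P1=- P2=NH0
Op 3: best P0=- P1=NH0 P2=NH0
Op 4: best P0=NH1 P1=NH0 P2=NH0
Op 5: best P0=NH1 P1=NH0 P2=NH0
Op 6: best P0=NH1 P1=NH0 P2=NH0
Op 7: best P0=NH1 P1=NH2 P2=NH0
Op 8: best P0=NH1 P1=NH2 P2=NH0
Op 9: best P0=NH1 P1=NH2 P2=NH0
Op 10: best P0=NH1 P1=NH2 P2=NH0
Op 11: best P0=NH1 P1=NH2 P2=NH3
Op 12: best P0=NH1 P1=NH2 P2=NH3

Answer: P0:NH1 P1:NH2 P2:NH3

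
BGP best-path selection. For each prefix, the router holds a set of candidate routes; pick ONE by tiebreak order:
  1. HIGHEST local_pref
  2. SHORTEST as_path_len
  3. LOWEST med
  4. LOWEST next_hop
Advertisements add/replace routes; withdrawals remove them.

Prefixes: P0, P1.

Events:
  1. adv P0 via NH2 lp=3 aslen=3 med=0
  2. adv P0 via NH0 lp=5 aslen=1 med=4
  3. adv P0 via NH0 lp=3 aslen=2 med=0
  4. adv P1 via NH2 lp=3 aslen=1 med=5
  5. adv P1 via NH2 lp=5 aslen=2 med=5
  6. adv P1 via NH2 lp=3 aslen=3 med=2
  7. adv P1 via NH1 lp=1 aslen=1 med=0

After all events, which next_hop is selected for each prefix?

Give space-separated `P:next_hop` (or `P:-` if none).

Answer: P0:NH0 P1:NH2

Derivation:
Op 1: best P0=NH2 P1=-
Op 2: best P0=NH0 P1=-
Op 3: best P0=NH0 P1=-
Op 4: best P0=NH0 P1=NH2
Op 5: best P0=NH0 P1=NH2
Op 6: best P0=NH0 P1=NH2
Op 7: best P0=NH0 P1=NH2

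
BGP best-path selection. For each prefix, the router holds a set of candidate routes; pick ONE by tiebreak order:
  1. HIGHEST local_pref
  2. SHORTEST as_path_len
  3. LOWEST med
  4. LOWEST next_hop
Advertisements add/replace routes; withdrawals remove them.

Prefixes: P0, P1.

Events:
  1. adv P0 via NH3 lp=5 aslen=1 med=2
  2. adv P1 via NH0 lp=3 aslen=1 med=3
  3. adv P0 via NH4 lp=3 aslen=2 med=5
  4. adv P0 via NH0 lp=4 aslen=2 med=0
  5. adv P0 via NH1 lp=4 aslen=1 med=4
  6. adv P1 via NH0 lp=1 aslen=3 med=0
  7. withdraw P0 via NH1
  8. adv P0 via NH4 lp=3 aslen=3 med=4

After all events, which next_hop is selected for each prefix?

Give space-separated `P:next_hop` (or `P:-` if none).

Op 1: best P0=NH3 P1=-
Op 2: best P0=NH3 P1=NH0
Op 3: best P0=NH3 P1=NH0
Op 4: best P0=NH3 P1=NH0
Op 5: best P0=NH3 P1=NH0
Op 6: best P0=NH3 P1=NH0
Op 7: best P0=NH3 P1=NH0
Op 8: best P0=NH3 P1=NH0

Answer: P0:NH3 P1:NH0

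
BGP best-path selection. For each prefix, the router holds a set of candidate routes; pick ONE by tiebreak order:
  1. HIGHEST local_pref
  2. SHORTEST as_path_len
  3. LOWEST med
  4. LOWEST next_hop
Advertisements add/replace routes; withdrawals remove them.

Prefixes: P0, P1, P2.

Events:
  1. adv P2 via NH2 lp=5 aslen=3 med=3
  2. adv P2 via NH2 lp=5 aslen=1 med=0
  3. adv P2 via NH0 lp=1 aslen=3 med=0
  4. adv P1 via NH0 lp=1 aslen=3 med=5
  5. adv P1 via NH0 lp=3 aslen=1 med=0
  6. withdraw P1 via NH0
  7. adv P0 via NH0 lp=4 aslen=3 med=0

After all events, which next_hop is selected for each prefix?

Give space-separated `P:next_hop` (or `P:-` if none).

Op 1: best P0=- P1=- P2=NH2
Op 2: best P0=- P1=- P2=NH2
Op 3: best P0=- P1=- P2=NH2
Op 4: best P0=- P1=NH0 P2=NH2
Op 5: best P0=- P1=NH0 P2=NH2
Op 6: best P0=- P1=- P2=NH2
Op 7: best P0=NH0 P1=- P2=NH2

Answer: P0:NH0 P1:- P2:NH2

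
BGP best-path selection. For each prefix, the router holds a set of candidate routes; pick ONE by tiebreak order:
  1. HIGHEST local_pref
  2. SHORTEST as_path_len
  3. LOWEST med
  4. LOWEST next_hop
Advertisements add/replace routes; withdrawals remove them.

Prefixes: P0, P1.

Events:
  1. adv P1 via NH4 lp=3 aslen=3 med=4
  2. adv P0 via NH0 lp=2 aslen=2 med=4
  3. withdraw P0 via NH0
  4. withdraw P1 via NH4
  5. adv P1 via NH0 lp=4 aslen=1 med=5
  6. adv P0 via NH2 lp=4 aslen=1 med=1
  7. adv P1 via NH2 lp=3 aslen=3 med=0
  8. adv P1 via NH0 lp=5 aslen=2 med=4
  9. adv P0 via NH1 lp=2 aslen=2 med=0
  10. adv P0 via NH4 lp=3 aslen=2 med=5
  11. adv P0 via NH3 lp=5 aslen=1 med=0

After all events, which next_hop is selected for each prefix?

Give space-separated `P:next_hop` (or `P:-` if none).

Op 1: best P0=- P1=NH4
Op 2: best P0=NH0 P1=NH4
Op 3: best P0=- P1=NH4
Op 4: best P0=- P1=-
Op 5: best P0=- P1=NH0
Op 6: best P0=NH2 P1=NH0
Op 7: best P0=NH2 P1=NH0
Op 8: best P0=NH2 P1=NH0
Op 9: best P0=NH2 P1=NH0
Op 10: best P0=NH2 P1=NH0
Op 11: best P0=NH3 P1=NH0

Answer: P0:NH3 P1:NH0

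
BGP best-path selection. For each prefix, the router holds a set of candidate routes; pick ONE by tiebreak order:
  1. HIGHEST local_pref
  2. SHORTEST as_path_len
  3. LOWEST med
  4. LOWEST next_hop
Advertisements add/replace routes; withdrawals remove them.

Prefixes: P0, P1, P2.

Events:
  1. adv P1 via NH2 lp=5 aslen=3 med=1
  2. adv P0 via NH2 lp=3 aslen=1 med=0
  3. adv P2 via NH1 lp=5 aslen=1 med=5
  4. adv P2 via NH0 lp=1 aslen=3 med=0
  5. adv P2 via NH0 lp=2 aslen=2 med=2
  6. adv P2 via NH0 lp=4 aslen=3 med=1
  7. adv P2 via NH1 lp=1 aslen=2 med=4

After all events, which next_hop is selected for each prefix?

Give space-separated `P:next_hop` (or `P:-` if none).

Op 1: best P0=- P1=NH2 P2=-
Op 2: best P0=NH2 P1=NH2 P2=-
Op 3: best P0=NH2 P1=NH2 P2=NH1
Op 4: best P0=NH2 P1=NH2 P2=NH1
Op 5: best P0=NH2 P1=NH2 P2=NH1
Op 6: best P0=NH2 P1=NH2 P2=NH1
Op 7: best P0=NH2 P1=NH2 P2=NH0

Answer: P0:NH2 P1:NH2 P2:NH0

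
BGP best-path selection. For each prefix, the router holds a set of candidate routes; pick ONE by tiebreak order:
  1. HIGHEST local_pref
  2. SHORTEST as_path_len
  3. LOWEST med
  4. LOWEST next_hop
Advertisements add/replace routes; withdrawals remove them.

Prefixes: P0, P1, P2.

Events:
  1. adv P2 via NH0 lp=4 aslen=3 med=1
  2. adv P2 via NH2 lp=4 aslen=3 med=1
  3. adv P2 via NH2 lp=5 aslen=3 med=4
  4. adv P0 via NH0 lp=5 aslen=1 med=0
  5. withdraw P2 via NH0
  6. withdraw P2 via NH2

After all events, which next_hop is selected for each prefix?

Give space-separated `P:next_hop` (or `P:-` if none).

Op 1: best P0=- P1=- P2=NH0
Op 2: best P0=- P1=- P2=NH0
Op 3: best P0=- P1=- P2=NH2
Op 4: best P0=NH0 P1=- P2=NH2
Op 5: best P0=NH0 P1=- P2=NH2
Op 6: best P0=NH0 P1=- P2=-

Answer: P0:NH0 P1:- P2:-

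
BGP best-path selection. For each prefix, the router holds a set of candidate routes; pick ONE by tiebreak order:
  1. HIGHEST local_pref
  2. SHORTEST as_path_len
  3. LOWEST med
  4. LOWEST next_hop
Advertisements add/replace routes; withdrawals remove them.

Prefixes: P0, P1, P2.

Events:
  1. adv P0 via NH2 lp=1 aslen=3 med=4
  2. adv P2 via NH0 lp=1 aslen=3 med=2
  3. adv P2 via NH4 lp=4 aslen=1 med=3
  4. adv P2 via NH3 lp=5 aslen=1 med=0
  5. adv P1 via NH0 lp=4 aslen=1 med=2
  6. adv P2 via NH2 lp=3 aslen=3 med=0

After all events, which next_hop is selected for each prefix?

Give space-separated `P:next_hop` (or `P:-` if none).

Op 1: best P0=NH2 P1=- P2=-
Op 2: best P0=NH2 P1=- P2=NH0
Op 3: best P0=NH2 P1=- P2=NH4
Op 4: best P0=NH2 P1=- P2=NH3
Op 5: best P0=NH2 P1=NH0 P2=NH3
Op 6: best P0=NH2 P1=NH0 P2=NH3

Answer: P0:NH2 P1:NH0 P2:NH3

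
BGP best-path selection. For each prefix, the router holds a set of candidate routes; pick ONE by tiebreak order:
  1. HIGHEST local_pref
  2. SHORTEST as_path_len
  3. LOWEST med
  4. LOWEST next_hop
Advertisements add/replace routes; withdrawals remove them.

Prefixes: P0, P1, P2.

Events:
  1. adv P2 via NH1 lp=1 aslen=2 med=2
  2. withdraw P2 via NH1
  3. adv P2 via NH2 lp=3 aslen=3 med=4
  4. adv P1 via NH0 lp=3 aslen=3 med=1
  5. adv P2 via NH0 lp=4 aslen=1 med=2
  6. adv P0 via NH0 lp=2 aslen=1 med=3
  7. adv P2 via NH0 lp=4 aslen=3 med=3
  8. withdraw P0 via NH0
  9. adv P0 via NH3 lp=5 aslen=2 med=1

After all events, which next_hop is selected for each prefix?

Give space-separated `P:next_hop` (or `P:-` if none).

Answer: P0:NH3 P1:NH0 P2:NH0

Derivation:
Op 1: best P0=- P1=- P2=NH1
Op 2: best P0=- P1=- P2=-
Op 3: best P0=- P1=- P2=NH2
Op 4: best P0=- P1=NH0 P2=NH2
Op 5: best P0=- P1=NH0 P2=NH0
Op 6: best P0=NH0 P1=NH0 P2=NH0
Op 7: best P0=NH0 P1=NH0 P2=NH0
Op 8: best P0=- P1=NH0 P2=NH0
Op 9: best P0=NH3 P1=NH0 P2=NH0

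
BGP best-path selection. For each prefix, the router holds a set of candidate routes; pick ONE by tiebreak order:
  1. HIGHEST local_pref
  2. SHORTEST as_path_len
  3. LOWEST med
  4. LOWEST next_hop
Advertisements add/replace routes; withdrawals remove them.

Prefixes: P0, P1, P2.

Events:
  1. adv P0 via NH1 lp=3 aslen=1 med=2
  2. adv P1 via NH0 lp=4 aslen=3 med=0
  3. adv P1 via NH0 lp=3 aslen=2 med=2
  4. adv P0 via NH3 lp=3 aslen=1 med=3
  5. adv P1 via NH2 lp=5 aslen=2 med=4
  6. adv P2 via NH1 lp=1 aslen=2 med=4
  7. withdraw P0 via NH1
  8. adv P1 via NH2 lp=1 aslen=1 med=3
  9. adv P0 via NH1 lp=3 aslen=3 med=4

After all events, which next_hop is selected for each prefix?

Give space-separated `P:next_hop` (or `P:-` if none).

Op 1: best P0=NH1 P1=- P2=-
Op 2: best P0=NH1 P1=NH0 P2=-
Op 3: best P0=NH1 P1=NH0 P2=-
Op 4: best P0=NH1 P1=NH0 P2=-
Op 5: best P0=NH1 P1=NH2 P2=-
Op 6: best P0=NH1 P1=NH2 P2=NH1
Op 7: best P0=NH3 P1=NH2 P2=NH1
Op 8: best P0=NH3 P1=NH0 P2=NH1
Op 9: best P0=NH3 P1=NH0 P2=NH1

Answer: P0:NH3 P1:NH0 P2:NH1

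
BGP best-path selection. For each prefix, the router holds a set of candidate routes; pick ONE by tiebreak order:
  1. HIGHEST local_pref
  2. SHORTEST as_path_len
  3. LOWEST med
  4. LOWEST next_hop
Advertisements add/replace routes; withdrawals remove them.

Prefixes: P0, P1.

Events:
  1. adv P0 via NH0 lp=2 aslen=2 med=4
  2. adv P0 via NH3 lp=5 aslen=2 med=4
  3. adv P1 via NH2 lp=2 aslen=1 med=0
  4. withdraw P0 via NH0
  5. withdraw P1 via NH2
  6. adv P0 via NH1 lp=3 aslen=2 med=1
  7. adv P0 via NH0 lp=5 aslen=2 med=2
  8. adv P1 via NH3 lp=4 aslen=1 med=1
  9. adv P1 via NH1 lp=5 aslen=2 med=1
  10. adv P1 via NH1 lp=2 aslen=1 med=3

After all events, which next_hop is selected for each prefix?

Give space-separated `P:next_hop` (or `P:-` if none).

Answer: P0:NH0 P1:NH3

Derivation:
Op 1: best P0=NH0 P1=-
Op 2: best P0=NH3 P1=-
Op 3: best P0=NH3 P1=NH2
Op 4: best P0=NH3 P1=NH2
Op 5: best P0=NH3 P1=-
Op 6: best P0=NH3 P1=-
Op 7: best P0=NH0 P1=-
Op 8: best P0=NH0 P1=NH3
Op 9: best P0=NH0 P1=NH1
Op 10: best P0=NH0 P1=NH3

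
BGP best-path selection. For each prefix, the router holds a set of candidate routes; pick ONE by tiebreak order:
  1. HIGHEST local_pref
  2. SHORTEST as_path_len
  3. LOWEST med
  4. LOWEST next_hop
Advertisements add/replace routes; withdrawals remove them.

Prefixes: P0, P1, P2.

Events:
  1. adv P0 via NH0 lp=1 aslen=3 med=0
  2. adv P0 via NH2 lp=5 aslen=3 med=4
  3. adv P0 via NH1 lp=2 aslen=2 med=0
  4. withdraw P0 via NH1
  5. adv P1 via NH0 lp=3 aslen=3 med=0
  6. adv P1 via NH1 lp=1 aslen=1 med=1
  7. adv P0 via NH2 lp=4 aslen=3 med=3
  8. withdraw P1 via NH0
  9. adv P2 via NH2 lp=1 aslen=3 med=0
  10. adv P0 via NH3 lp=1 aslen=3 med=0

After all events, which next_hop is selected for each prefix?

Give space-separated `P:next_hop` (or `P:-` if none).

Answer: P0:NH2 P1:NH1 P2:NH2

Derivation:
Op 1: best P0=NH0 P1=- P2=-
Op 2: best P0=NH2 P1=- P2=-
Op 3: best P0=NH2 P1=- P2=-
Op 4: best P0=NH2 P1=- P2=-
Op 5: best P0=NH2 P1=NH0 P2=-
Op 6: best P0=NH2 P1=NH0 P2=-
Op 7: best P0=NH2 P1=NH0 P2=-
Op 8: best P0=NH2 P1=NH1 P2=-
Op 9: best P0=NH2 P1=NH1 P2=NH2
Op 10: best P0=NH2 P1=NH1 P2=NH2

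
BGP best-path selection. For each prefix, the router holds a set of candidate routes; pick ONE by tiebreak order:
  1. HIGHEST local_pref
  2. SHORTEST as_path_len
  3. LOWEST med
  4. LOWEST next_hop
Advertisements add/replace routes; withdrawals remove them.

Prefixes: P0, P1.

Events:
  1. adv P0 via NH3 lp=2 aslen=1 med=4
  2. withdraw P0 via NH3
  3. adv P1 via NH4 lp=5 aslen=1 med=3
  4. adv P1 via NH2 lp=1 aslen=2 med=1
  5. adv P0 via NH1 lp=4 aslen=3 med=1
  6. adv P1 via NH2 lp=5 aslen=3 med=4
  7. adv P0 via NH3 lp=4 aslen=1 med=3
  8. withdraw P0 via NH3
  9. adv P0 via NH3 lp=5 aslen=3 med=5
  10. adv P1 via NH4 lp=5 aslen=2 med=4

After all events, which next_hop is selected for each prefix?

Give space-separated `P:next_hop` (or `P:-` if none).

Answer: P0:NH3 P1:NH4

Derivation:
Op 1: best P0=NH3 P1=-
Op 2: best P0=- P1=-
Op 3: best P0=- P1=NH4
Op 4: best P0=- P1=NH4
Op 5: best P0=NH1 P1=NH4
Op 6: best P0=NH1 P1=NH4
Op 7: best P0=NH3 P1=NH4
Op 8: best P0=NH1 P1=NH4
Op 9: best P0=NH3 P1=NH4
Op 10: best P0=NH3 P1=NH4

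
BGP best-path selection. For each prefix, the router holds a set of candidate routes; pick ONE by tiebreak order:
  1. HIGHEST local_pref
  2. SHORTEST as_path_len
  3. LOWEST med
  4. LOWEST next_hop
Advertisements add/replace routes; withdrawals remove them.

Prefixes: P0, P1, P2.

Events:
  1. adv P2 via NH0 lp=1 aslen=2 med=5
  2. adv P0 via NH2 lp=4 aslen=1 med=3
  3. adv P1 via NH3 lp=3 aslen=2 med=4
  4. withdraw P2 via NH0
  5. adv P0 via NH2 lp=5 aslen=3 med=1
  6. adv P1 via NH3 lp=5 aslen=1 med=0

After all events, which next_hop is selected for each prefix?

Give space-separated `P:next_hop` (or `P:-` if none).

Op 1: best P0=- P1=- P2=NH0
Op 2: best P0=NH2 P1=- P2=NH0
Op 3: best P0=NH2 P1=NH3 P2=NH0
Op 4: best P0=NH2 P1=NH3 P2=-
Op 5: best P0=NH2 P1=NH3 P2=-
Op 6: best P0=NH2 P1=NH3 P2=-

Answer: P0:NH2 P1:NH3 P2:-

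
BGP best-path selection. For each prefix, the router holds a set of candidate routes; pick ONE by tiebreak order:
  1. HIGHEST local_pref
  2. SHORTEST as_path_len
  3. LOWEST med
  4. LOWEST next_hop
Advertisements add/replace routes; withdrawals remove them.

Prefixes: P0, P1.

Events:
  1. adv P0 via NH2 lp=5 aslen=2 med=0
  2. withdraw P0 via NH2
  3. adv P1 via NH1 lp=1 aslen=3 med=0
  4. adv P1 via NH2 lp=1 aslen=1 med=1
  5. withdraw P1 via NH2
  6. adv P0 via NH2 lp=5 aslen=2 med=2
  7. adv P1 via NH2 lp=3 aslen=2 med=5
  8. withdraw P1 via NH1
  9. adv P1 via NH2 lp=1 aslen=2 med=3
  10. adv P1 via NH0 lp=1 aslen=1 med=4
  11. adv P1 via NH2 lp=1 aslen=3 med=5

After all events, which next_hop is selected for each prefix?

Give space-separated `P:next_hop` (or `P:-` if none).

Op 1: best P0=NH2 P1=-
Op 2: best P0=- P1=-
Op 3: best P0=- P1=NH1
Op 4: best P0=- P1=NH2
Op 5: best P0=- P1=NH1
Op 6: best P0=NH2 P1=NH1
Op 7: best P0=NH2 P1=NH2
Op 8: best P0=NH2 P1=NH2
Op 9: best P0=NH2 P1=NH2
Op 10: best P0=NH2 P1=NH0
Op 11: best P0=NH2 P1=NH0

Answer: P0:NH2 P1:NH0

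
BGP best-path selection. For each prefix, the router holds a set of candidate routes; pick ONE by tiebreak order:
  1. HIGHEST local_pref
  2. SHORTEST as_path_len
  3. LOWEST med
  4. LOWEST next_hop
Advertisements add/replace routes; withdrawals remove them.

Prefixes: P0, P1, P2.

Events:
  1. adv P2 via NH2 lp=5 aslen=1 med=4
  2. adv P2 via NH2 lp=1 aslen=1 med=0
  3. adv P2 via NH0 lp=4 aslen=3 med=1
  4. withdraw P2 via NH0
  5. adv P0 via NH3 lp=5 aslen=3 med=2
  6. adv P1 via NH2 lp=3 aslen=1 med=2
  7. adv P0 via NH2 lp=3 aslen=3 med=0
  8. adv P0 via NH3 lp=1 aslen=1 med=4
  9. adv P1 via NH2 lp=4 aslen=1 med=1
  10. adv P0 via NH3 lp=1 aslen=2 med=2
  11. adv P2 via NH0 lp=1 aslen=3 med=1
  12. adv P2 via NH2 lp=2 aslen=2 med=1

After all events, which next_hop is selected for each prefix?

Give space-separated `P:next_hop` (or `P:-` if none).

Op 1: best P0=- P1=- P2=NH2
Op 2: best P0=- P1=- P2=NH2
Op 3: best P0=- P1=- P2=NH0
Op 4: best P0=- P1=- P2=NH2
Op 5: best P0=NH3 P1=- P2=NH2
Op 6: best P0=NH3 P1=NH2 P2=NH2
Op 7: best P0=NH3 P1=NH2 P2=NH2
Op 8: best P0=NH2 P1=NH2 P2=NH2
Op 9: best P0=NH2 P1=NH2 P2=NH2
Op 10: best P0=NH2 P1=NH2 P2=NH2
Op 11: best P0=NH2 P1=NH2 P2=NH2
Op 12: best P0=NH2 P1=NH2 P2=NH2

Answer: P0:NH2 P1:NH2 P2:NH2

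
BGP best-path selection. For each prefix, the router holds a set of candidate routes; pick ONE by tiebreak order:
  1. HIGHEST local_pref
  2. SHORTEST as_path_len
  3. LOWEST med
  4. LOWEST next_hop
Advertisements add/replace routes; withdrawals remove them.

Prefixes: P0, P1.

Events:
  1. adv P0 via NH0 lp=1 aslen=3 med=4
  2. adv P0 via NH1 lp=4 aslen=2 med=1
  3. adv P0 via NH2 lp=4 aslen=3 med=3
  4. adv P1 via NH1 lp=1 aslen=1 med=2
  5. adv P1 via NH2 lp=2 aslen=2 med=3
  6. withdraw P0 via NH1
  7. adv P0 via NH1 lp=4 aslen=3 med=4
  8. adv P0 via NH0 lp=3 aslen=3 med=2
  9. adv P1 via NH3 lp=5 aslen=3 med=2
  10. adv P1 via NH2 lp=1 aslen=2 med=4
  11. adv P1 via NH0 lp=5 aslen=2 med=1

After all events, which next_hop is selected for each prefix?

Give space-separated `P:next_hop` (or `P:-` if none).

Answer: P0:NH2 P1:NH0

Derivation:
Op 1: best P0=NH0 P1=-
Op 2: best P0=NH1 P1=-
Op 3: best P0=NH1 P1=-
Op 4: best P0=NH1 P1=NH1
Op 5: best P0=NH1 P1=NH2
Op 6: best P0=NH2 P1=NH2
Op 7: best P0=NH2 P1=NH2
Op 8: best P0=NH2 P1=NH2
Op 9: best P0=NH2 P1=NH3
Op 10: best P0=NH2 P1=NH3
Op 11: best P0=NH2 P1=NH0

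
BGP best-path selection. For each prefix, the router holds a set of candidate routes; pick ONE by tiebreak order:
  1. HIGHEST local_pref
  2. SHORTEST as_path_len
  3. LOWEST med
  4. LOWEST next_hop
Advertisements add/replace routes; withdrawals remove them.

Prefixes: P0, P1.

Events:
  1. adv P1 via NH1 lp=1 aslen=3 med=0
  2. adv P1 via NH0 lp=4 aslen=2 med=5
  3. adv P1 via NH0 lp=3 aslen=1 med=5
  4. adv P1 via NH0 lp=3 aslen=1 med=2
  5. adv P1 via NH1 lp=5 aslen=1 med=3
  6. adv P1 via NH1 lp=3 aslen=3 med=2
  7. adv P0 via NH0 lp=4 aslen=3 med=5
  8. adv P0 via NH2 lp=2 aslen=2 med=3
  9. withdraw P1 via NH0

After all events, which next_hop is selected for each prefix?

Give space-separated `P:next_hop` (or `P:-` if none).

Answer: P0:NH0 P1:NH1

Derivation:
Op 1: best P0=- P1=NH1
Op 2: best P0=- P1=NH0
Op 3: best P0=- P1=NH0
Op 4: best P0=- P1=NH0
Op 5: best P0=- P1=NH1
Op 6: best P0=- P1=NH0
Op 7: best P0=NH0 P1=NH0
Op 8: best P0=NH0 P1=NH0
Op 9: best P0=NH0 P1=NH1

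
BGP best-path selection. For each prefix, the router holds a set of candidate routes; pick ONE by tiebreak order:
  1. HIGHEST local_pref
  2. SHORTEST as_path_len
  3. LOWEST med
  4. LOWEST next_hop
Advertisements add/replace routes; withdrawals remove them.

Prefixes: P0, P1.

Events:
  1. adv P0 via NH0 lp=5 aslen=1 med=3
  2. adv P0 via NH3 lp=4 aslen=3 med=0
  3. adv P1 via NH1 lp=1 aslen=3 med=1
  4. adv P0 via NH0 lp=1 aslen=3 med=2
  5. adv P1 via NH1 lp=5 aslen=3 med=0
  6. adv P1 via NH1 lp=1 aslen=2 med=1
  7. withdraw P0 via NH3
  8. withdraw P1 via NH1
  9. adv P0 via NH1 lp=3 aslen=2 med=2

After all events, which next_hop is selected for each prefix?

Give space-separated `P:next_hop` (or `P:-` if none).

Op 1: best P0=NH0 P1=-
Op 2: best P0=NH0 P1=-
Op 3: best P0=NH0 P1=NH1
Op 4: best P0=NH3 P1=NH1
Op 5: best P0=NH3 P1=NH1
Op 6: best P0=NH3 P1=NH1
Op 7: best P0=NH0 P1=NH1
Op 8: best P0=NH0 P1=-
Op 9: best P0=NH1 P1=-

Answer: P0:NH1 P1:-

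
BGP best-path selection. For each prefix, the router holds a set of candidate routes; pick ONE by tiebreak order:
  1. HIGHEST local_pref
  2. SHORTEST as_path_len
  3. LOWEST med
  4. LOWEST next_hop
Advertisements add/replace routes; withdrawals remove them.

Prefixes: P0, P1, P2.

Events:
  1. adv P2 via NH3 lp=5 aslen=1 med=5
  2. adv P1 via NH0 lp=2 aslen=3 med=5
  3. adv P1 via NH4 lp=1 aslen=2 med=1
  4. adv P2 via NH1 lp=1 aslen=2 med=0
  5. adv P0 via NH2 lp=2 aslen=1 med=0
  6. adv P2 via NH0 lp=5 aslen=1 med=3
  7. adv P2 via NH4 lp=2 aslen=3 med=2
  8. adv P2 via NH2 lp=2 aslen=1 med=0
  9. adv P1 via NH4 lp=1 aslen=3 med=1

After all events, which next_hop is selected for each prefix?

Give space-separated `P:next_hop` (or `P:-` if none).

Op 1: best P0=- P1=- P2=NH3
Op 2: best P0=- P1=NH0 P2=NH3
Op 3: best P0=- P1=NH0 P2=NH3
Op 4: best P0=- P1=NH0 P2=NH3
Op 5: best P0=NH2 P1=NH0 P2=NH3
Op 6: best P0=NH2 P1=NH0 P2=NH0
Op 7: best P0=NH2 P1=NH0 P2=NH0
Op 8: best P0=NH2 P1=NH0 P2=NH0
Op 9: best P0=NH2 P1=NH0 P2=NH0

Answer: P0:NH2 P1:NH0 P2:NH0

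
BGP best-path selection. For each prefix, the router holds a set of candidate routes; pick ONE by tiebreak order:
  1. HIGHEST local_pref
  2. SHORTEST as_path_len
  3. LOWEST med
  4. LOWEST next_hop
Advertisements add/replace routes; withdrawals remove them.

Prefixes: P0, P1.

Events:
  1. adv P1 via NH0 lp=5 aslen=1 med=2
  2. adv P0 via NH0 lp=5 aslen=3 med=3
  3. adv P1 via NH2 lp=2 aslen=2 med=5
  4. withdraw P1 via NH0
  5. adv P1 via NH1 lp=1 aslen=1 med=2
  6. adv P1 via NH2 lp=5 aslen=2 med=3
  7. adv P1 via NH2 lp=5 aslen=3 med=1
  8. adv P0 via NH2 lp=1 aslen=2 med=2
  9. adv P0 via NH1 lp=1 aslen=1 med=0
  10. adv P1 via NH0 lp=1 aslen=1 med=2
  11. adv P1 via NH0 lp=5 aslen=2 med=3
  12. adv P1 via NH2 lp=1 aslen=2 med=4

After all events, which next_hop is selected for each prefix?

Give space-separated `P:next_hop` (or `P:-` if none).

Op 1: best P0=- P1=NH0
Op 2: best P0=NH0 P1=NH0
Op 3: best P0=NH0 P1=NH0
Op 4: best P0=NH0 P1=NH2
Op 5: best P0=NH0 P1=NH2
Op 6: best P0=NH0 P1=NH2
Op 7: best P0=NH0 P1=NH2
Op 8: best P0=NH0 P1=NH2
Op 9: best P0=NH0 P1=NH2
Op 10: best P0=NH0 P1=NH2
Op 11: best P0=NH0 P1=NH0
Op 12: best P0=NH0 P1=NH0

Answer: P0:NH0 P1:NH0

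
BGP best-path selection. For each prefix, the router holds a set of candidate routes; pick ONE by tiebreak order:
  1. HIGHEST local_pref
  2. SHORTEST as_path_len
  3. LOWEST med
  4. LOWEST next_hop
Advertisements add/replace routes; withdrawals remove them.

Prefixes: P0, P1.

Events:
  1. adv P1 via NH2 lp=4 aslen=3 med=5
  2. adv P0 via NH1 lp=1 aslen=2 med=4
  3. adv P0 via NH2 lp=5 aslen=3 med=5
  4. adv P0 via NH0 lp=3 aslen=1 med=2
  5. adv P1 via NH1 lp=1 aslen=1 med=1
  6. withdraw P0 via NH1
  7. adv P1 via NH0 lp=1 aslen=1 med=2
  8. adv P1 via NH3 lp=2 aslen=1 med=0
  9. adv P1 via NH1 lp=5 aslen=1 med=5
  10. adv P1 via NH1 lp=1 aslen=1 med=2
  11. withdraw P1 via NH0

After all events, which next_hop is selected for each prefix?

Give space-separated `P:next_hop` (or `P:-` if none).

Answer: P0:NH2 P1:NH2

Derivation:
Op 1: best P0=- P1=NH2
Op 2: best P0=NH1 P1=NH2
Op 3: best P0=NH2 P1=NH2
Op 4: best P0=NH2 P1=NH2
Op 5: best P0=NH2 P1=NH2
Op 6: best P0=NH2 P1=NH2
Op 7: best P0=NH2 P1=NH2
Op 8: best P0=NH2 P1=NH2
Op 9: best P0=NH2 P1=NH1
Op 10: best P0=NH2 P1=NH2
Op 11: best P0=NH2 P1=NH2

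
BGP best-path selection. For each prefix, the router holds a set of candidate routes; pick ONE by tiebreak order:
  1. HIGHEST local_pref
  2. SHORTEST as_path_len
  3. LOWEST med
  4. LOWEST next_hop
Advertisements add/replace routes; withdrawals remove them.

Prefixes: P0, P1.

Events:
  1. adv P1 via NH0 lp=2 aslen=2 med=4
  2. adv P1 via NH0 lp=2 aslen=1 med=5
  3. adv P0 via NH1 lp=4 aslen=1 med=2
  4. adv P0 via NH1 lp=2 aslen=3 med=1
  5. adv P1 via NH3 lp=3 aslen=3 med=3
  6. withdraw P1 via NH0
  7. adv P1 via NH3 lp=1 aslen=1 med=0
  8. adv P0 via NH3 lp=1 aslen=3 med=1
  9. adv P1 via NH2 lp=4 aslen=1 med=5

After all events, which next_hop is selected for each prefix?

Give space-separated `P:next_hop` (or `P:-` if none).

Answer: P0:NH1 P1:NH2

Derivation:
Op 1: best P0=- P1=NH0
Op 2: best P0=- P1=NH0
Op 3: best P0=NH1 P1=NH0
Op 4: best P0=NH1 P1=NH0
Op 5: best P0=NH1 P1=NH3
Op 6: best P0=NH1 P1=NH3
Op 7: best P0=NH1 P1=NH3
Op 8: best P0=NH1 P1=NH3
Op 9: best P0=NH1 P1=NH2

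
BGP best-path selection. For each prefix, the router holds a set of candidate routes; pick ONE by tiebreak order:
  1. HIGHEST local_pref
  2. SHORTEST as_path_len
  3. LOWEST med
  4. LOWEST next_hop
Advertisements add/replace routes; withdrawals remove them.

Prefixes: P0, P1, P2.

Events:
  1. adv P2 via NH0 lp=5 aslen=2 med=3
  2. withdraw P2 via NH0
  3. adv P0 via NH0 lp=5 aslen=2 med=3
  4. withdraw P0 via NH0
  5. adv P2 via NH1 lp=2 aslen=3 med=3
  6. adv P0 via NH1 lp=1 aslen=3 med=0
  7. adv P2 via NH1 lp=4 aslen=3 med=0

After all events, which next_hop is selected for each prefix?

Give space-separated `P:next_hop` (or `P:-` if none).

Op 1: best P0=- P1=- P2=NH0
Op 2: best P0=- P1=- P2=-
Op 3: best P0=NH0 P1=- P2=-
Op 4: best P0=- P1=- P2=-
Op 5: best P0=- P1=- P2=NH1
Op 6: best P0=NH1 P1=- P2=NH1
Op 7: best P0=NH1 P1=- P2=NH1

Answer: P0:NH1 P1:- P2:NH1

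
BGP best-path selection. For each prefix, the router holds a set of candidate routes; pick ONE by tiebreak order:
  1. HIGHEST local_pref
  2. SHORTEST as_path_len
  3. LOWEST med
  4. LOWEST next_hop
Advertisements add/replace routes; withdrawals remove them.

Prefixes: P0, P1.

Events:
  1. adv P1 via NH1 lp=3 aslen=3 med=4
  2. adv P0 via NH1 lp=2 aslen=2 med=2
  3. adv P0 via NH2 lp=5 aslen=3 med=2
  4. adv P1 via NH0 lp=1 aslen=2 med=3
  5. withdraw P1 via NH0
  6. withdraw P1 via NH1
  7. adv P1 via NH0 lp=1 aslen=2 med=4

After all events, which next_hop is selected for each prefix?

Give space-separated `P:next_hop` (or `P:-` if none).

Op 1: best P0=- P1=NH1
Op 2: best P0=NH1 P1=NH1
Op 3: best P0=NH2 P1=NH1
Op 4: best P0=NH2 P1=NH1
Op 5: best P0=NH2 P1=NH1
Op 6: best P0=NH2 P1=-
Op 7: best P0=NH2 P1=NH0

Answer: P0:NH2 P1:NH0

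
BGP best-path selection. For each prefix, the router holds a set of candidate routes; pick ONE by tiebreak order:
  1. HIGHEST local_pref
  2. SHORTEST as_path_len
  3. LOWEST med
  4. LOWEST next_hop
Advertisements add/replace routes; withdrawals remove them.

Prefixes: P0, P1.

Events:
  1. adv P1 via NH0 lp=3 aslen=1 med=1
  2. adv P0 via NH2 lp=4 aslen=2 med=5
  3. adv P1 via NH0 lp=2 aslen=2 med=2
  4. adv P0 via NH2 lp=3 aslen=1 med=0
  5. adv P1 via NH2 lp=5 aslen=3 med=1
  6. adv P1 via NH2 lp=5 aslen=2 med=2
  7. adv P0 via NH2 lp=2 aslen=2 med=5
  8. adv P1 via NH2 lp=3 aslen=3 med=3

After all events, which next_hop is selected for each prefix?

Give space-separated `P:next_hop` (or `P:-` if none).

Op 1: best P0=- P1=NH0
Op 2: best P0=NH2 P1=NH0
Op 3: best P0=NH2 P1=NH0
Op 4: best P0=NH2 P1=NH0
Op 5: best P0=NH2 P1=NH2
Op 6: best P0=NH2 P1=NH2
Op 7: best P0=NH2 P1=NH2
Op 8: best P0=NH2 P1=NH2

Answer: P0:NH2 P1:NH2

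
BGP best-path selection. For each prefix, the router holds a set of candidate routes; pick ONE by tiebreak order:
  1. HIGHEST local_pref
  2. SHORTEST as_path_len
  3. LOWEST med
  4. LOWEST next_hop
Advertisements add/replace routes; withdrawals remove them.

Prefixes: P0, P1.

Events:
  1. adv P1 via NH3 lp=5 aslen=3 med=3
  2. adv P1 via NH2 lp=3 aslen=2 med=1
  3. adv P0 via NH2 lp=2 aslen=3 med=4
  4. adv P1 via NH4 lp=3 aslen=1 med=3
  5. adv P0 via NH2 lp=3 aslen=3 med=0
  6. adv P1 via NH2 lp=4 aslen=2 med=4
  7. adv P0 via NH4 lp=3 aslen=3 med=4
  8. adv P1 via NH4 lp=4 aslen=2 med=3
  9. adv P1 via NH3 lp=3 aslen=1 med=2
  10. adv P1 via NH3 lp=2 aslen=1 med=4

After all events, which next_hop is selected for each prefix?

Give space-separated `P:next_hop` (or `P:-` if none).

Answer: P0:NH2 P1:NH4

Derivation:
Op 1: best P0=- P1=NH3
Op 2: best P0=- P1=NH3
Op 3: best P0=NH2 P1=NH3
Op 4: best P0=NH2 P1=NH3
Op 5: best P0=NH2 P1=NH3
Op 6: best P0=NH2 P1=NH3
Op 7: best P0=NH2 P1=NH3
Op 8: best P0=NH2 P1=NH3
Op 9: best P0=NH2 P1=NH4
Op 10: best P0=NH2 P1=NH4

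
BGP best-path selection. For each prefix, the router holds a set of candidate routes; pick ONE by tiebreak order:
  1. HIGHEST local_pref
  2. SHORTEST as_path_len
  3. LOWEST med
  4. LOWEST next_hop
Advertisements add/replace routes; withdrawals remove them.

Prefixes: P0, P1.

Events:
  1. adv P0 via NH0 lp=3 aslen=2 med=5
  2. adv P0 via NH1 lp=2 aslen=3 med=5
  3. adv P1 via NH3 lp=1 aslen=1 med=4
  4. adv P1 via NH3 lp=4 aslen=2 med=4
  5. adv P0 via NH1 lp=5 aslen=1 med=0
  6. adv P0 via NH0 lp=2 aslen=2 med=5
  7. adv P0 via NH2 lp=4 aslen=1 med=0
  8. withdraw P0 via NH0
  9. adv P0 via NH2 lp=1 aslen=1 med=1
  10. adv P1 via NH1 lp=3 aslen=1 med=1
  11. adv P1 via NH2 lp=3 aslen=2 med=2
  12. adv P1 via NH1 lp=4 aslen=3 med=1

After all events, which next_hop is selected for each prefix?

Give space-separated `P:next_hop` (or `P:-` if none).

Answer: P0:NH1 P1:NH3

Derivation:
Op 1: best P0=NH0 P1=-
Op 2: best P0=NH0 P1=-
Op 3: best P0=NH0 P1=NH3
Op 4: best P0=NH0 P1=NH3
Op 5: best P0=NH1 P1=NH3
Op 6: best P0=NH1 P1=NH3
Op 7: best P0=NH1 P1=NH3
Op 8: best P0=NH1 P1=NH3
Op 9: best P0=NH1 P1=NH3
Op 10: best P0=NH1 P1=NH3
Op 11: best P0=NH1 P1=NH3
Op 12: best P0=NH1 P1=NH3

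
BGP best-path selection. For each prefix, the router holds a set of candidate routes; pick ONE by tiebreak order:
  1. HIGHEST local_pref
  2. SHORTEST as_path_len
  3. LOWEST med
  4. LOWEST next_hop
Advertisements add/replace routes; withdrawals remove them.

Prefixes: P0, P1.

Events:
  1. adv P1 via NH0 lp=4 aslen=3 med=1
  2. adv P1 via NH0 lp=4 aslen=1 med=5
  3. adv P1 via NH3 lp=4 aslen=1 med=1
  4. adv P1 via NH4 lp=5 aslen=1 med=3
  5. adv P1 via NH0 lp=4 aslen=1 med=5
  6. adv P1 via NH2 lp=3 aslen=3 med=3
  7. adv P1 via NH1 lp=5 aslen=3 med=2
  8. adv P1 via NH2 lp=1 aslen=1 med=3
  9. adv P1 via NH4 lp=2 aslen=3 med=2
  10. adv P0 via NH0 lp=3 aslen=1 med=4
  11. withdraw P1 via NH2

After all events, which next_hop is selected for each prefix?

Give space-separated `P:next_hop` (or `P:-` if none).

Answer: P0:NH0 P1:NH1

Derivation:
Op 1: best P0=- P1=NH0
Op 2: best P0=- P1=NH0
Op 3: best P0=- P1=NH3
Op 4: best P0=- P1=NH4
Op 5: best P0=- P1=NH4
Op 6: best P0=- P1=NH4
Op 7: best P0=- P1=NH4
Op 8: best P0=- P1=NH4
Op 9: best P0=- P1=NH1
Op 10: best P0=NH0 P1=NH1
Op 11: best P0=NH0 P1=NH1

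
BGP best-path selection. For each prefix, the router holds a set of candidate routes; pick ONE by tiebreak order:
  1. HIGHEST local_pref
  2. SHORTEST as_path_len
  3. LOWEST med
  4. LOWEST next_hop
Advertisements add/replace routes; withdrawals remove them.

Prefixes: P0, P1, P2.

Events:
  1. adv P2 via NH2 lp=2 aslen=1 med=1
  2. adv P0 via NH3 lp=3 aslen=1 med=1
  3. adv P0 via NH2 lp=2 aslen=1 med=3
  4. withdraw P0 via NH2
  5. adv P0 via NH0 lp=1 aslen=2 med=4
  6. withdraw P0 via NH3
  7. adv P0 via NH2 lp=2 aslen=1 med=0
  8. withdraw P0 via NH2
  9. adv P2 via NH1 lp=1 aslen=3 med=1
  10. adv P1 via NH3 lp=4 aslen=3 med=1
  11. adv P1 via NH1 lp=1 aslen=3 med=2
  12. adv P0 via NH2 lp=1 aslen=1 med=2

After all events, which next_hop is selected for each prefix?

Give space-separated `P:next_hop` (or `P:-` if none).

Op 1: best P0=- P1=- P2=NH2
Op 2: best P0=NH3 P1=- P2=NH2
Op 3: best P0=NH3 P1=- P2=NH2
Op 4: best P0=NH3 P1=- P2=NH2
Op 5: best P0=NH3 P1=- P2=NH2
Op 6: best P0=NH0 P1=- P2=NH2
Op 7: best P0=NH2 P1=- P2=NH2
Op 8: best P0=NH0 P1=- P2=NH2
Op 9: best P0=NH0 P1=- P2=NH2
Op 10: best P0=NH0 P1=NH3 P2=NH2
Op 11: best P0=NH0 P1=NH3 P2=NH2
Op 12: best P0=NH2 P1=NH3 P2=NH2

Answer: P0:NH2 P1:NH3 P2:NH2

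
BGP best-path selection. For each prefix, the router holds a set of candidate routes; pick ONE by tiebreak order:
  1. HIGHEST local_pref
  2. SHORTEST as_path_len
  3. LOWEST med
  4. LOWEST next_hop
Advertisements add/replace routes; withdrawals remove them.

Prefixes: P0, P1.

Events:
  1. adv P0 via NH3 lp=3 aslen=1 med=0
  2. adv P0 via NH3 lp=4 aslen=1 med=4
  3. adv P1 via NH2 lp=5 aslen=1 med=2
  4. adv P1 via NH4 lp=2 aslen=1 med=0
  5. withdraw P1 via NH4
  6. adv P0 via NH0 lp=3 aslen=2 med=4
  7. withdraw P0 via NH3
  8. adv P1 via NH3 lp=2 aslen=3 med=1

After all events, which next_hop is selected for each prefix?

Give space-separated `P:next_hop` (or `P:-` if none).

Answer: P0:NH0 P1:NH2

Derivation:
Op 1: best P0=NH3 P1=-
Op 2: best P0=NH3 P1=-
Op 3: best P0=NH3 P1=NH2
Op 4: best P0=NH3 P1=NH2
Op 5: best P0=NH3 P1=NH2
Op 6: best P0=NH3 P1=NH2
Op 7: best P0=NH0 P1=NH2
Op 8: best P0=NH0 P1=NH2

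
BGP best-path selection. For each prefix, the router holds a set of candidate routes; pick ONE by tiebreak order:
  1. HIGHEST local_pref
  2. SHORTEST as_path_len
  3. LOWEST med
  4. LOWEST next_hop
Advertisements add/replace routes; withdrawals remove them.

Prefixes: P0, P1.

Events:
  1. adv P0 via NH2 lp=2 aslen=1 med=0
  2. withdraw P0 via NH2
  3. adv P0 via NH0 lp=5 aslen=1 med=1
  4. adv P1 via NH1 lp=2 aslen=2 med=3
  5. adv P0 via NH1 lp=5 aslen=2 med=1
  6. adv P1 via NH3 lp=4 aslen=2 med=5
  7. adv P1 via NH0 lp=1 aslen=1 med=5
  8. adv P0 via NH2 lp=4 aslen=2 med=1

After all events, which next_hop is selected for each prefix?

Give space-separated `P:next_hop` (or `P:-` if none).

Answer: P0:NH0 P1:NH3

Derivation:
Op 1: best P0=NH2 P1=-
Op 2: best P0=- P1=-
Op 3: best P0=NH0 P1=-
Op 4: best P0=NH0 P1=NH1
Op 5: best P0=NH0 P1=NH1
Op 6: best P0=NH0 P1=NH3
Op 7: best P0=NH0 P1=NH3
Op 8: best P0=NH0 P1=NH3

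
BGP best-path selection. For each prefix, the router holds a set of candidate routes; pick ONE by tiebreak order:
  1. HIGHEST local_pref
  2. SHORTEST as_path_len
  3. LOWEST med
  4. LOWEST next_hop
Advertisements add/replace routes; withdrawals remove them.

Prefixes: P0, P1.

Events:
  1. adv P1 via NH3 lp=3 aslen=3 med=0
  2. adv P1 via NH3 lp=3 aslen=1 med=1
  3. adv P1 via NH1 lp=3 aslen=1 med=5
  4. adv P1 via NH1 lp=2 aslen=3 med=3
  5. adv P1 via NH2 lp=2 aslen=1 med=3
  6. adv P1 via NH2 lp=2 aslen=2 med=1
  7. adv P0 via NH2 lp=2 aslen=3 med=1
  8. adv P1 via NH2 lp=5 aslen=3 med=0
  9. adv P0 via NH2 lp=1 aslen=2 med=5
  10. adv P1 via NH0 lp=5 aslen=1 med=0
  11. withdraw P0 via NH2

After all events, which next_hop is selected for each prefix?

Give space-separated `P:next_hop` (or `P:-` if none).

Op 1: best P0=- P1=NH3
Op 2: best P0=- P1=NH3
Op 3: best P0=- P1=NH3
Op 4: best P0=- P1=NH3
Op 5: best P0=- P1=NH3
Op 6: best P0=- P1=NH3
Op 7: best P0=NH2 P1=NH3
Op 8: best P0=NH2 P1=NH2
Op 9: best P0=NH2 P1=NH2
Op 10: best P0=NH2 P1=NH0
Op 11: best P0=- P1=NH0

Answer: P0:- P1:NH0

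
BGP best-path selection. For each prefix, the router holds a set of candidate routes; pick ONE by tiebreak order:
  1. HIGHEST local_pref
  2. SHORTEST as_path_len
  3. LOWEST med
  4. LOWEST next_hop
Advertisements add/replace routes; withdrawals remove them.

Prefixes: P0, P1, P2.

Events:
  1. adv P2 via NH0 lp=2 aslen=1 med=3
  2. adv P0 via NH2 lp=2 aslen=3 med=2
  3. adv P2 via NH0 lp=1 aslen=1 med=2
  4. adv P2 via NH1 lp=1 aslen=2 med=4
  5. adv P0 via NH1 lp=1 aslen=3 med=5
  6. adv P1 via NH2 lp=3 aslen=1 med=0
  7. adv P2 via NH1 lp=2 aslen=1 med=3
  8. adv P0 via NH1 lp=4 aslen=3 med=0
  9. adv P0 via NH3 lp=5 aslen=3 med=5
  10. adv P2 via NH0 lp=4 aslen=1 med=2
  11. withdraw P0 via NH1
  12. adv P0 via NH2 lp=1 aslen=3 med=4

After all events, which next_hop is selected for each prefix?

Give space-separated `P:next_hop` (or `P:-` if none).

Answer: P0:NH3 P1:NH2 P2:NH0

Derivation:
Op 1: best P0=- P1=- P2=NH0
Op 2: best P0=NH2 P1=- P2=NH0
Op 3: best P0=NH2 P1=- P2=NH0
Op 4: best P0=NH2 P1=- P2=NH0
Op 5: best P0=NH2 P1=- P2=NH0
Op 6: best P0=NH2 P1=NH2 P2=NH0
Op 7: best P0=NH2 P1=NH2 P2=NH1
Op 8: best P0=NH1 P1=NH2 P2=NH1
Op 9: best P0=NH3 P1=NH2 P2=NH1
Op 10: best P0=NH3 P1=NH2 P2=NH0
Op 11: best P0=NH3 P1=NH2 P2=NH0
Op 12: best P0=NH3 P1=NH2 P2=NH0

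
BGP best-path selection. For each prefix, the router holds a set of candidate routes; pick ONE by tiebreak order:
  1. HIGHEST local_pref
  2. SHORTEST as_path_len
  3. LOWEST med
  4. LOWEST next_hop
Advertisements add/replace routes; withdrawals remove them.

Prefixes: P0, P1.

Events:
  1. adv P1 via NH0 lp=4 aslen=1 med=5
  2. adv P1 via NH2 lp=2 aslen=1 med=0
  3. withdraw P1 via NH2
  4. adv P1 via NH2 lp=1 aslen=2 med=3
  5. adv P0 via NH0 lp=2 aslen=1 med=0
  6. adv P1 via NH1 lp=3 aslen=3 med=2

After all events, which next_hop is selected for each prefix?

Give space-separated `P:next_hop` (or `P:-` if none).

Answer: P0:NH0 P1:NH0

Derivation:
Op 1: best P0=- P1=NH0
Op 2: best P0=- P1=NH0
Op 3: best P0=- P1=NH0
Op 4: best P0=- P1=NH0
Op 5: best P0=NH0 P1=NH0
Op 6: best P0=NH0 P1=NH0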